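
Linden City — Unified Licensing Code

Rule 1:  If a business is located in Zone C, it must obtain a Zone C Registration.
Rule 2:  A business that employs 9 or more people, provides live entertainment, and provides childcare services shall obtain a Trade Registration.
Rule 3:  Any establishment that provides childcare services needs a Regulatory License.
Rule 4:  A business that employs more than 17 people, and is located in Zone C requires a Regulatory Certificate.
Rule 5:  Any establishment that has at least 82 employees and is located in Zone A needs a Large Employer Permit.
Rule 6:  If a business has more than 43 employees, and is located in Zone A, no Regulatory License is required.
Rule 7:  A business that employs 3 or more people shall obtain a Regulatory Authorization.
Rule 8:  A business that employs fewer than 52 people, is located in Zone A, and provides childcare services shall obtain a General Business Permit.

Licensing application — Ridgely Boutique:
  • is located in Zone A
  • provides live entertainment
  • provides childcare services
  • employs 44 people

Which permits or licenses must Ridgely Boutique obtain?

General Business Permit, Regulatory Authorization, Trade Registration

Rule 1: is located in Zone A (not: is located in Zone C) → Zone C Registration not required.
Rule 2: employees 44 ≥ 9; provides live entertainment; provides childcare services → Trade Registration required.
Rule 3: provides childcare services → Regulatory License required.
Rule 4: employees 44 > 17; is located in Zone A (not: is located in Zone C) → Regulatory Certificate not required.
Rule 5: employees 44 < 82; is located in Zone A → Large Employer Permit not required.
Rule 6: employees 44 > 43; is located in Zone A → exempt from Regulatory License.
Rule 7: employees 44 ≥ 3 → Regulatory Authorization required.
Rule 8: employees 44 < 52; is located in Zone A; provides childcare services → General Business Permit required.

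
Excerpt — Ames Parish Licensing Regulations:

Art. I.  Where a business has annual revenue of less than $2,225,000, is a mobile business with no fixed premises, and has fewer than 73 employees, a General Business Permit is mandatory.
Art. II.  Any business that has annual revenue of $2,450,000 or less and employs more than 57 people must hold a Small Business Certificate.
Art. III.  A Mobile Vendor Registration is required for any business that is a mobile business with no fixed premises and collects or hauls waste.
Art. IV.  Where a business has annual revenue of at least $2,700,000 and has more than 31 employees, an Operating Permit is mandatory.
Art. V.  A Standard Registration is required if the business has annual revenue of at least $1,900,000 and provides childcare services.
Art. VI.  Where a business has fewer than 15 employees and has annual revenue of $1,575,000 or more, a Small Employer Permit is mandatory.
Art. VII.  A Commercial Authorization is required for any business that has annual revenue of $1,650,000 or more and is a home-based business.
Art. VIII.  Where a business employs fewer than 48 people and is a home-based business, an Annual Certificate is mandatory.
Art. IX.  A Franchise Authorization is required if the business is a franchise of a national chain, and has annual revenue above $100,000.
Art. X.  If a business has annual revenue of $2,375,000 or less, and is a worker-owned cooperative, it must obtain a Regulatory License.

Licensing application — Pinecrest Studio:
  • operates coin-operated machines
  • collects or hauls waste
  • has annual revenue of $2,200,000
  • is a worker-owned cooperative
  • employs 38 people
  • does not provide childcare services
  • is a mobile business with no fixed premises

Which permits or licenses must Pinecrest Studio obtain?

Art. I. revenue $2,200,000 < $2,225,000; is a mobile business with no fixed premises; employees 38 < 73 → General Business Permit required.
Art. II. revenue $2,200,000 ≤ $2,450,000; employees 38 ≤ 57 → Small Business Certificate not required.
Art. III. is a mobile business with no fixed premises; collects or hauls waste → Mobile Vendor Registration required.
Art. IV. revenue $2,200,000 < $2,700,000; employees 38 > 31 → Operating Permit not required.
Art. V. revenue $2,200,000 ≥ $1,900,000; does not provide childcare services → Standard Registration not required.
Art. VI. employees 38 ≥ 15; revenue $2,200,000 ≥ $1,575,000 → Small Employer Permit not required.
Art. VII. revenue $2,200,000 ≥ $1,650,000; is a mobile business with no fixed premises (not: is a home-based business) → Commercial Authorization not required.
Art. VIII. employees 38 < 48; is a mobile business with no fixed premises (not: is a home-based business) → Annual Certificate not required.
Art. IX. is a worker-owned cooperative (not: is a franchise of a national chain); revenue $2,200,000 > $100,000 → Franchise Authorization not required.
Art. X. revenue $2,200,000 ≤ $2,375,000; is a worker-owned cooperative → Regulatory License required.

General Business Permit, Mobile Vendor Registration, Regulatory License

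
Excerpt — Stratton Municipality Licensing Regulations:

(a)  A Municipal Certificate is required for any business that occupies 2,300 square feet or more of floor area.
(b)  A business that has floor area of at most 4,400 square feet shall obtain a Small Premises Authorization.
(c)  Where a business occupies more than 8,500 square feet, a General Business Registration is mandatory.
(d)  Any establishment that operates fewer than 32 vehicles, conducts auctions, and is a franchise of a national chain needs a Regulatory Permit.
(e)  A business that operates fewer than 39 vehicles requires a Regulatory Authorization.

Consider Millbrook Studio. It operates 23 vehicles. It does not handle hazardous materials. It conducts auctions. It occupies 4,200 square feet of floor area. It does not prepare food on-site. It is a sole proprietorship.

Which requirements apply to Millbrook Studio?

Municipal Certificate, Regulatory Authorization, Small Premises Authorization

(a) floor area 4,200 square feet ≥ 2,300 square feet → Municipal Certificate required.
(b) floor area 4,200 square feet ≤ 4,400 square feet → Small Premises Authorization required.
(c) floor area 4,200 square feet ≤ 8,500 square feet → General Business Registration not required.
(d) vehicles 23 < 32; conducts auctions; is a sole proprietorship (not: is a franchise of a national chain) → Regulatory Permit not required.
(e) vehicles 23 < 39 → Regulatory Authorization required.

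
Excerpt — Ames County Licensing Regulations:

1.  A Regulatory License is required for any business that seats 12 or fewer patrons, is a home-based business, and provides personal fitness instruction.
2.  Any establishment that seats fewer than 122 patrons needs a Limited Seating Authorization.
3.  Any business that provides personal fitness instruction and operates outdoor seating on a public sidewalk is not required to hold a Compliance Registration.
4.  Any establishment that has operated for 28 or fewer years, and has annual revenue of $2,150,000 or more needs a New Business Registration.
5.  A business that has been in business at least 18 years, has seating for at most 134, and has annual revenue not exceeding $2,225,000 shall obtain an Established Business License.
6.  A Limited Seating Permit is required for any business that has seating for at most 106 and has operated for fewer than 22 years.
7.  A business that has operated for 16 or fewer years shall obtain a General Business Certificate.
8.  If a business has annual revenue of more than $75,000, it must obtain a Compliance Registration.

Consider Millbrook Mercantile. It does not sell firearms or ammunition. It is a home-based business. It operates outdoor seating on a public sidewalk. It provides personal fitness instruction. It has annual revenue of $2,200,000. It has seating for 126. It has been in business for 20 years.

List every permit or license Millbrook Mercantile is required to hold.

Established Business License, New Business Registration

1. seating 126 > 12; is a home-based business; provides personal fitness instruction → Regulatory License not required.
2. seating 126 ≥ 122 → Limited Seating Authorization not required.
3. provides personal fitness instruction; operates outdoor seating on a public sidewalk → exempt from Compliance Registration.
4. years in business 20 ≤ 28; revenue $2,200,000 ≥ $2,150,000 → New Business Registration required.
5. years in business 20 ≥ 18; seating 126 ≤ 134; revenue $2,200,000 ≤ $2,225,000 → Established Business License required.
6. seating 126 > 106; years in business 20 < 22 → Limited Seating Permit not required.
7. years in business 20 > 16 → General Business Certificate not required.
8. revenue $2,200,000 > $75,000 → Compliance Registration required.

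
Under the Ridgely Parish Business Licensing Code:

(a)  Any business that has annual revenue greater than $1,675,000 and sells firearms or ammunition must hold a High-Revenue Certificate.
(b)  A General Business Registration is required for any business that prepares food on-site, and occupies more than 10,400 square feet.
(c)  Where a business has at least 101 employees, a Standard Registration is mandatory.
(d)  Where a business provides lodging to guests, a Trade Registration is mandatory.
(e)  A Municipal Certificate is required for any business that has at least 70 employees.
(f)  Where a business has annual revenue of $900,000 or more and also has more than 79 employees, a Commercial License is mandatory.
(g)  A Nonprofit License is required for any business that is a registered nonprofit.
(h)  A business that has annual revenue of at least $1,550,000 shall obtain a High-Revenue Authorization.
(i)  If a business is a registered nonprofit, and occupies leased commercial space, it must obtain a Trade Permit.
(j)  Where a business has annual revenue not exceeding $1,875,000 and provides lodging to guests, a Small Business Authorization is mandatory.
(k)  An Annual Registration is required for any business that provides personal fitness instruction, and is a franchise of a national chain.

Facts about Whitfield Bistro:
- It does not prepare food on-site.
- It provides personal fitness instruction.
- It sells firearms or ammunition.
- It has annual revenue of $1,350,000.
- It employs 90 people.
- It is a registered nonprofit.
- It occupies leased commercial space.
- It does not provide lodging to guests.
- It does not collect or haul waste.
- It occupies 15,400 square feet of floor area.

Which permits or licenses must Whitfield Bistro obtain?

(a) revenue $1,350,000 ≤ $1,675,000; sells firearms or ammunition → High-Revenue Certificate not required.
(b) does not prepare food on-site; floor area 15,400 square feet > 10,400 square feet → General Business Registration not required.
(c) employees 90 < 101 → Standard Registration not required.
(d) does not provide lodging to guests → Trade Registration not required.
(e) employees 90 ≥ 70 → Municipal Certificate required.
(f) revenue $1,350,000 ≥ $900,000; employees 90 > 79 → Commercial License required.
(g) is a registered nonprofit → Nonprofit License required.
(h) revenue $1,350,000 < $1,550,000 → High-Revenue Authorization not required.
(i) is a registered nonprofit; occupies leased commercial space → Trade Permit required.
(j) revenue $1,350,000 ≤ $1,875,000; does not provide lodging to guests → Small Business Authorization not required.
(k) provides personal fitness instruction; is a registered nonprofit (not: is a franchise of a national chain) → Annual Registration not required.

Commercial License, Municipal Certificate, Nonprofit License, Trade Permit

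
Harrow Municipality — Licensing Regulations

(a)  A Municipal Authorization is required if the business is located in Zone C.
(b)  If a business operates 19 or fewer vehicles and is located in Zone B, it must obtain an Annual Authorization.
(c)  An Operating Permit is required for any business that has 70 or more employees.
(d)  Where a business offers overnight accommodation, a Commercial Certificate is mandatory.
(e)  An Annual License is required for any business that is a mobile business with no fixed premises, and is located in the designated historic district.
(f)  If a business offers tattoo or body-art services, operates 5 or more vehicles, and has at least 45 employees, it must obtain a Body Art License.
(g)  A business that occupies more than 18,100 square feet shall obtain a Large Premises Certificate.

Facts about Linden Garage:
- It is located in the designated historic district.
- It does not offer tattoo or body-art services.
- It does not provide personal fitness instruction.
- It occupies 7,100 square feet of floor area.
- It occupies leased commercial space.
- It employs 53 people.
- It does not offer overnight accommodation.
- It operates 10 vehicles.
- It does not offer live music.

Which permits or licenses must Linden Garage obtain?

(a) is located in the designated historic district (not: is located in Zone C) → Municipal Authorization not required.
(b) vehicles 10 ≤ 19; is located in the designated historic district (not: is located in Zone B) → Annual Authorization not required.
(c) employees 53 < 70 → Operating Permit not required.
(d) does not offer overnight accommodation → Commercial Certificate not required.
(e) occupies leased commercial space (not: is a mobile business with no fixed premises); is located in the designated historic district → Annual License not required.
(f) does not offer tattoo or body-art services; vehicles 10 ≥ 5; employees 53 ≥ 45 → Body Art License not required.
(g) floor area 7,100 square feet ≤ 18,100 square feet → Large Premises Certificate not required.

None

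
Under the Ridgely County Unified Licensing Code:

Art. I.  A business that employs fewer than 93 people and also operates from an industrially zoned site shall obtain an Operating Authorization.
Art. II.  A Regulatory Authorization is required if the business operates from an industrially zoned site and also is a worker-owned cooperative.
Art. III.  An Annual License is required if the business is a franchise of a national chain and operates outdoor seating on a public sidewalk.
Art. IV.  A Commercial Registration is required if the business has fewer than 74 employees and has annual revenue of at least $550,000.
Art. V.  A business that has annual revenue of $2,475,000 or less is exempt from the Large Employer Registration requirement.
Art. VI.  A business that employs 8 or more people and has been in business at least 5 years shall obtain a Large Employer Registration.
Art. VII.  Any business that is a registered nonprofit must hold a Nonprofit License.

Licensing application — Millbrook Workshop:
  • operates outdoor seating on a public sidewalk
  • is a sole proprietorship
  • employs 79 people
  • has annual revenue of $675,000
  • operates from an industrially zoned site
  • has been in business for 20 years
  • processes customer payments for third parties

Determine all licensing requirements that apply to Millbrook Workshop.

Art. I. employees 79 < 93; operates from an industrially zoned site → Operating Authorization required.
Art. II. operates from an industrially zoned site; is a sole proprietorship (not: is a worker-owned cooperative) → Regulatory Authorization not required.
Art. III. is a sole proprietorship (not: is a franchise of a national chain); operates outdoor seating on a public sidewalk → Annual License not required.
Art. IV. employees 79 ≥ 74; revenue $675,000 ≥ $550,000 → Commercial Registration not required.
Art. V. revenue $675,000 ≤ $2,475,000 → exempt from Large Employer Registration.
Art. VI. employees 79 ≥ 8; years in business 20 ≥ 5 → Large Employer Registration required.
Art. VII. is a sole proprietorship (not: is a registered nonprofit) → Nonprofit License not required.

Operating Authorization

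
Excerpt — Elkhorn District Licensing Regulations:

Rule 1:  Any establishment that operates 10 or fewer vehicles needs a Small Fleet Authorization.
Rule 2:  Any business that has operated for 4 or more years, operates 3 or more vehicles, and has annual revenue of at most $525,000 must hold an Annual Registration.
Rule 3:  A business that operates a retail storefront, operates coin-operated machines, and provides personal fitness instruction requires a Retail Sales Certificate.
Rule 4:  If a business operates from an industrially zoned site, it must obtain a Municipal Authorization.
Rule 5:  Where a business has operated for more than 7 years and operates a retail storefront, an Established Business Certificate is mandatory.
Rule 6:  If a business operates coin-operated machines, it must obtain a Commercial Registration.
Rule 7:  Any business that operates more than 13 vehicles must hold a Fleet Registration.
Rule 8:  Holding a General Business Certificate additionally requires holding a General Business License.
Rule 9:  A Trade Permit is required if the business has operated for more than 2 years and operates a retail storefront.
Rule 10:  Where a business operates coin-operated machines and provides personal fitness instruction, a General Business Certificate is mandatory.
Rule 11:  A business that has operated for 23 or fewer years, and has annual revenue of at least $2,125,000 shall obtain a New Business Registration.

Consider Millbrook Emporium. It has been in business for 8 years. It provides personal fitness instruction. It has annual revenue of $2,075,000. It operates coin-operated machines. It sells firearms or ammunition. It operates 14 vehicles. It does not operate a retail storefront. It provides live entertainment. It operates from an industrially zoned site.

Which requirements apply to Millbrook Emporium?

Rule 1: vehicles 14 > 10 → Small Fleet Authorization not required.
Rule 2: years in business 8 ≥ 4; vehicles 14 ≥ 3; revenue $2,075,000 > $525,000 → Annual Registration not required.
Rule 3: does not operate a retail storefront; operates coin-operated machines; provides personal fitness instruction → Retail Sales Certificate not required.
Rule 4: operates from an industrially zoned site → Municipal Authorization required.
Rule 5: years in business 8 > 7; does not operate a retail storefront → Established Business Certificate not required.
Rule 6: operates coin-operated machines → Commercial Registration required.
Rule 7: vehicles 14 > 13 → Fleet Registration required.
Rule 8: General Business Certificate is required → General Business License also required.
Rule 9: years in business 8 > 2; does not operate a retail storefront → Trade Permit not required.
Rule 10: operates coin-operated machines; provides personal fitness instruction → General Business Certificate required.
Rule 11: years in business 8 ≤ 23; revenue $2,075,000 < $2,125,000 → New Business Registration not required.

Commercial Registration, Fleet Registration, General Business Certificate, General Business License, Municipal Authorization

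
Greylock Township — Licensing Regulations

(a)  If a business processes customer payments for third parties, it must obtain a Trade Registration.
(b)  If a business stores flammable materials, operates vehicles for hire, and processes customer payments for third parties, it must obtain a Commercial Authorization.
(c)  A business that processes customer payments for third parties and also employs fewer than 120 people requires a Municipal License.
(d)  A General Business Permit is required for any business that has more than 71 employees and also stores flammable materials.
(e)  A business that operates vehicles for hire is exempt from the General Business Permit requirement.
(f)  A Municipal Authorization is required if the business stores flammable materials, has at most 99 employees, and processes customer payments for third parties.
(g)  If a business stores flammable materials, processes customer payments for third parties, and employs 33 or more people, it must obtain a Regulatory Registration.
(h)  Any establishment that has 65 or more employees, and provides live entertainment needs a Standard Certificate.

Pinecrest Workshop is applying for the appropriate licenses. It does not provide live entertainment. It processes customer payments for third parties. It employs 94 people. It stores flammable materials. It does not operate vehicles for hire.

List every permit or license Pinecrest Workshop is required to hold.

(a) processes customer payments for third parties → Trade Registration required.
(b) stores flammable materials; does not operate vehicles for hire; processes customer payments for third parties → Commercial Authorization not required.
(c) processes customer payments for third parties; employees 94 < 120 → Municipal License required.
(d) employees 94 > 71; stores flammable materials → General Business Permit required.
(e) does not operate vehicles for hire → General Business Permit exemption does not apply.
(f) stores flammable materials; employees 94 ≤ 99; processes customer payments for third parties → Municipal Authorization required.
(g) stores flammable materials; processes customer payments for third parties; employees 94 ≥ 33 → Regulatory Registration required.
(h) employees 94 ≥ 65; does not provide live entertainment → Standard Certificate not required.

General Business Permit, Municipal Authorization, Municipal License, Regulatory Registration, Trade Registration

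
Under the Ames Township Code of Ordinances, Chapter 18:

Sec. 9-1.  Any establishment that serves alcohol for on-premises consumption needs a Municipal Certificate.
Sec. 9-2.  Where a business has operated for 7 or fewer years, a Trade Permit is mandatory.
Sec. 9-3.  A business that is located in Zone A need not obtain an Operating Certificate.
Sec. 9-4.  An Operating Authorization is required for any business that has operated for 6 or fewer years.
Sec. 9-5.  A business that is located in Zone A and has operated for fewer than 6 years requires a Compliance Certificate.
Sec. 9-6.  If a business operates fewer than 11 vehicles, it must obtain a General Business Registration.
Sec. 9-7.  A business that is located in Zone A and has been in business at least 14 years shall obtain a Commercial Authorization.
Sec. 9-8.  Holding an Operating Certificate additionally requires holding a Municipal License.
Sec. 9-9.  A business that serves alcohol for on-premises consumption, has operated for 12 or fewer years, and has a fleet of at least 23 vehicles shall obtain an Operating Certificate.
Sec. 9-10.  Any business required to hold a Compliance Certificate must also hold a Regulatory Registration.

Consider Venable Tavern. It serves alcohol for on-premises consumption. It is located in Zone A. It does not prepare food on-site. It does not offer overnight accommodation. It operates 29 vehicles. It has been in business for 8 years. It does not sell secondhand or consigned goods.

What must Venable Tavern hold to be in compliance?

Sec. 9-1. serves alcohol for on-premises consumption → Municipal Certificate required.
Sec. 9-2. years in business 8 > 7 → Trade Permit not required.
Sec. 9-3. is located in Zone A → exempt from Operating Certificate.
Sec. 9-4. years in business 8 > 6 → Operating Authorization not required.
Sec. 9-5. is located in Zone A; years in business 8 ≥ 6 → Compliance Certificate not required.
Sec. 9-6. vehicles 29 ≥ 11 → General Business Registration not required.
Sec. 9-7. is located in Zone A; years in business 8 < 14 → Commercial Authorization not required.
Sec. 9-8. Operating Certificate is not required → no effect.
Sec. 9-9. serves alcohol for on-premises consumption; years in business 8 ≤ 12; vehicles 29 ≥ 23 → Operating Certificate required.
Sec. 9-10. Compliance Certificate is not required → no effect.

Municipal Certificate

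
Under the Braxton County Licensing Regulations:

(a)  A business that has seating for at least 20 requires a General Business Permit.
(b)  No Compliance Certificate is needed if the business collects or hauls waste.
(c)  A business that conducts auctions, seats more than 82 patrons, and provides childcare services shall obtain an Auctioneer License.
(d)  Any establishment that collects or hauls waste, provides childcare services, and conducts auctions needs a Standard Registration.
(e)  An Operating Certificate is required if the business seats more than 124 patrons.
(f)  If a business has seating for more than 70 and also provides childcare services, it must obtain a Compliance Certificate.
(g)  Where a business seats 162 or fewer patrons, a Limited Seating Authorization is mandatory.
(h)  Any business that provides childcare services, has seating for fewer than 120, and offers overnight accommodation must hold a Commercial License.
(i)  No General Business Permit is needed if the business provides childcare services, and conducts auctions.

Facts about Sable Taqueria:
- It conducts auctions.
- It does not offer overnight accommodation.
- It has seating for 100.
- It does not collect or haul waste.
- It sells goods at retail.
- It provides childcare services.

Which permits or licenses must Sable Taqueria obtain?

(a) seating 100 ≥ 20 → General Business Permit required.
(b) does not collect or haul waste → Compliance Certificate exemption does not apply.
(c) conducts auctions; seating 100 > 82; provides childcare services → Auctioneer License required.
(d) does not collect or haul waste; provides childcare services; conducts auctions → Standard Registration not required.
(e) seating 100 ≤ 124 → Operating Certificate not required.
(f) seating 100 > 70; provides childcare services → Compliance Certificate required.
(g) seating 100 ≤ 162 → Limited Seating Authorization required.
(h) provides childcare services; seating 100 < 120; does not offer overnight accommodation → Commercial License not required.
(i) provides childcare services; conducts auctions → exempt from General Business Permit.

Auctioneer License, Compliance Certificate, Limited Seating Authorization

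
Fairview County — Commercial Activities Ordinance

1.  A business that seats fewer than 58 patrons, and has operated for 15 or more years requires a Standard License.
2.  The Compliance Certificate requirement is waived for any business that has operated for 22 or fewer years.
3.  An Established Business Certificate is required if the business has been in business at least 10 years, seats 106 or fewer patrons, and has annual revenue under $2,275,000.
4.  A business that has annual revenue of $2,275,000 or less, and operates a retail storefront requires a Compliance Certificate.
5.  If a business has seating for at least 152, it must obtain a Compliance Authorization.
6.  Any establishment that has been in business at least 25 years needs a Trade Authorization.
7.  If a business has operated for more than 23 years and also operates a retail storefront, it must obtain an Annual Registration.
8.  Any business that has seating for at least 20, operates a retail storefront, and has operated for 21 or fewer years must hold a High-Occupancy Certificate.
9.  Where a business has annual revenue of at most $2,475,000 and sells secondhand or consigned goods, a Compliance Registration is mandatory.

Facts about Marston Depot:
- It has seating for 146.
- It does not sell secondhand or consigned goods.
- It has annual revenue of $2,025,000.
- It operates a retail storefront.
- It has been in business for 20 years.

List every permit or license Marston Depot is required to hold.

High-Occupancy Certificate

1. seating 146 ≥ 58; years in business 20 ≥ 15 → Standard License not required.
2. years in business 20 ≤ 22 → exempt from Compliance Certificate.
3. years in business 20 ≥ 10; seating 146 > 106; revenue $2,025,000 < $2,275,000 → Established Business Certificate not required.
4. revenue $2,025,000 ≤ $2,275,000; operates a retail storefront → Compliance Certificate required.
5. seating 146 < 152 → Compliance Authorization not required.
6. years in business 20 < 25 → Trade Authorization not required.
7. years in business 20 ≤ 23; operates a retail storefront → Annual Registration not required.
8. seating 146 ≥ 20; operates a retail storefront; years in business 20 ≤ 21 → High-Occupancy Certificate required.
9. revenue $2,025,000 ≤ $2,475,000; does not sell secondhand or consigned goods → Compliance Registration not required.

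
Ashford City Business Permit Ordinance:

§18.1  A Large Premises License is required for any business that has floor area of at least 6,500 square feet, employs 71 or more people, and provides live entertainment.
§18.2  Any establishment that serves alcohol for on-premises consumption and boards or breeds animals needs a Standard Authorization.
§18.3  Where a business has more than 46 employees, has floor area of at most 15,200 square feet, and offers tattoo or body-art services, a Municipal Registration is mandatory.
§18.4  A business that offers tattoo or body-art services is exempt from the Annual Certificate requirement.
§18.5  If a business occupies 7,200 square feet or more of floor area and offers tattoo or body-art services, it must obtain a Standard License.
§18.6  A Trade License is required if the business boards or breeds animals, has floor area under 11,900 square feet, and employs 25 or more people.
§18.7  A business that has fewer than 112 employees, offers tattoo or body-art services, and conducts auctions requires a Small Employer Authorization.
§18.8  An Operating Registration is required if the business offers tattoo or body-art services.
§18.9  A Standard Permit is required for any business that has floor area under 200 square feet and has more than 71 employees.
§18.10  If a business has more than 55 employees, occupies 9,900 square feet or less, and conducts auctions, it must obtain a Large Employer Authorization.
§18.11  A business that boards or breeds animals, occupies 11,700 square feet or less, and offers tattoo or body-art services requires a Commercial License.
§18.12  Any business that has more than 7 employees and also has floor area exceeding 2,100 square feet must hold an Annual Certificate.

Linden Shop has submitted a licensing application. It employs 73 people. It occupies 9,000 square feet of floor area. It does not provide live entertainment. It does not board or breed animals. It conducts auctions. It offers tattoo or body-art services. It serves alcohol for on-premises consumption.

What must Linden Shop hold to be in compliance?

Large Employer Authorization, Municipal Registration, Operating Registration, Small Employer Authorization, Standard License

§18.1 floor area 9,000 square feet ≥ 6,500 square feet; employees 73 ≥ 71; does not provide live entertainment → Large Premises License not required.
§18.2 serves alcohol for on-premises consumption; does not board or breed animals → Standard Authorization not required.
§18.3 employees 73 > 46; floor area 9,000 square feet ≤ 15,200 square feet; offers tattoo or body-art services → Municipal Registration required.
§18.4 offers tattoo or body-art services → exempt from Annual Certificate.
§18.5 floor area 9,000 square feet ≥ 7,200 square feet; offers tattoo or body-art services → Standard License required.
§18.6 does not board or breed animals; floor area 9,000 square feet < 11,900 square feet; employees 73 ≥ 25 → Trade License not required.
§18.7 employees 73 < 112; offers tattoo or body-art services; conducts auctions → Small Employer Authorization required.
§18.8 offers tattoo or body-art services → Operating Registration required.
§18.9 floor area 9,000 square feet ≥ 200 square feet; employees 73 > 71 → Standard Permit not required.
§18.10 employees 73 > 55; floor area 9,000 square feet ≤ 9,900 square feet; conducts auctions → Large Employer Authorization required.
§18.11 does not board or breed animals; floor area 9,000 square feet ≤ 11,700 square feet; offers tattoo or body-art services → Commercial License not required.
§18.12 employees 73 > 7; floor area 9,000 square feet > 2,100 square feet → Annual Certificate required.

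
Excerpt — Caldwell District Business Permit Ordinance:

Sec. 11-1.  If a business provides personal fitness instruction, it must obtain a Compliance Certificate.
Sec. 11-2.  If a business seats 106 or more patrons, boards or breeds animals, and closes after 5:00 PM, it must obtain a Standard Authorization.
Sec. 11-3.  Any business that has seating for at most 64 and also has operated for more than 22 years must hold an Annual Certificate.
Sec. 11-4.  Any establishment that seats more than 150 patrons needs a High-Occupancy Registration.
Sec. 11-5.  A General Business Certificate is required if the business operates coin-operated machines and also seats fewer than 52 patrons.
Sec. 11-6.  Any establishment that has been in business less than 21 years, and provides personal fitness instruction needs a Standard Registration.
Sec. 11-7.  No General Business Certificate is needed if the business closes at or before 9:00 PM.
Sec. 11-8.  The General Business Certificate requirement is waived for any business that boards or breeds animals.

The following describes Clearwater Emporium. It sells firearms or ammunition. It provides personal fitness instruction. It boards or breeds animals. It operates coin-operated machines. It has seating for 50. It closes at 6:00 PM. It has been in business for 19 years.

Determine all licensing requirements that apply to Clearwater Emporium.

Compliance Certificate, Standard Registration

Sec. 11-1. provides personal fitness instruction → Compliance Certificate required.
Sec. 11-2. seating 50 < 106; boards or breeds animals; closes 6:00 PM, after 5:00 PM → Standard Authorization not required.
Sec. 11-3. seating 50 ≤ 64; years in business 19 ≤ 22 → Annual Certificate not required.
Sec. 11-4. seating 50 ≤ 150 → High-Occupancy Registration not required.
Sec. 11-5. operates coin-operated machines; seating 50 < 52 → General Business Certificate required.
Sec. 11-6. years in business 19 < 21; provides personal fitness instruction → Standard Registration required.
Sec. 11-7. closes 6:00 PM, at/before 9:00 PM → exempt from General Business Certificate.
Sec. 11-8. boards or breeds animals → exempt from General Business Certificate.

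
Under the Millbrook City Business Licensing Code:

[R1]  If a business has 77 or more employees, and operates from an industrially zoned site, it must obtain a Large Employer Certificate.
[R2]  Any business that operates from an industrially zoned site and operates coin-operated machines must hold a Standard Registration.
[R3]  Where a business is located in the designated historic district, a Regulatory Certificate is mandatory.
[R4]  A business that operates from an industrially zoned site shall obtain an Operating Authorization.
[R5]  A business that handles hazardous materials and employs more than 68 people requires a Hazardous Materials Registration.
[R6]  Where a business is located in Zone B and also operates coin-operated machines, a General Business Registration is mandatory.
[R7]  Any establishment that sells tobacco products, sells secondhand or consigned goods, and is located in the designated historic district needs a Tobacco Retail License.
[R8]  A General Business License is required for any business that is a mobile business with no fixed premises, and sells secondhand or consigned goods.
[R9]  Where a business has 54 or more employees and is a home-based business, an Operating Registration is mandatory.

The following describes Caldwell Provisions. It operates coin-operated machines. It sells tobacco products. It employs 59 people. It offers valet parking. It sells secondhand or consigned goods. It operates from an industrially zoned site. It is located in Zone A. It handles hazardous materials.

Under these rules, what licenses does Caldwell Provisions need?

Operating Authorization, Standard Registration

[R1] employees 59 < 77; operates from an industrially zoned site → Large Employer Certificate not required.
[R2] operates from an industrially zoned site; operates coin-operated machines → Standard Registration required.
[R3] is located in Zone A (not: is located in the designated historic district) → Regulatory Certificate not required.
[R4] operates from an industrially zoned site → Operating Authorization required.
[R5] handles hazardous materials; employees 59 ≤ 68 → Hazardous Materials Registration not required.
[R6] is located in Zone A (not: is located in Zone B); operates coin-operated machines → General Business Registration not required.
[R7] sells tobacco products; sells secondhand or consigned goods; is located in Zone A (not: is located in the designated historic district) → Tobacco Retail License not required.
[R8] operates from an industrially zoned site (not: is a mobile business with no fixed premises); sells secondhand or consigned goods → General Business License not required.
[R9] employees 59 ≥ 54; operates from an industrially zoned site (not: is a home-based business) → Operating Registration not required.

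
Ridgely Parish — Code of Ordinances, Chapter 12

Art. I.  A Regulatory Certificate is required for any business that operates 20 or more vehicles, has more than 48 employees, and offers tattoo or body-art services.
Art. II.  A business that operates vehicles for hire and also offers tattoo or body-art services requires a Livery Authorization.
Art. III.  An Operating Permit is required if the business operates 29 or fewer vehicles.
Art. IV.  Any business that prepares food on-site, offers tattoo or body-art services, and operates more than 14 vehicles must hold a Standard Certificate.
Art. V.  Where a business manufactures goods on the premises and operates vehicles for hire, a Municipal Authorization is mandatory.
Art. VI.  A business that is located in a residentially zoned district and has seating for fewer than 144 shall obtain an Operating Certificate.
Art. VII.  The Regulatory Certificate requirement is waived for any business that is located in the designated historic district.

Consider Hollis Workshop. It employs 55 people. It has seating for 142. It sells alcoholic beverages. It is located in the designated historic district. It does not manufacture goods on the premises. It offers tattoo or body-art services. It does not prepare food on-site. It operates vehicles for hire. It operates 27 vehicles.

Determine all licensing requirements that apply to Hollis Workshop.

Livery Authorization, Operating Permit

Art. I. vehicles 27 ≥ 20; employees 55 > 48; offers tattoo or body-art services → Regulatory Certificate required.
Art. II. operates vehicles for hire; offers tattoo or body-art services → Livery Authorization required.
Art. III. vehicles 27 ≤ 29 → Operating Permit required.
Art. IV. does not prepare food on-site; offers tattoo or body-art services; vehicles 27 > 14 → Standard Certificate not required.
Art. V. does not manufacture goods on the premises; operates vehicles for hire → Municipal Authorization not required.
Art. VI. is located in the designated historic district (not: is located in a residentially zoned district); seating 142 < 144 → Operating Certificate not required.
Art. VII. is located in the designated historic district → exempt from Regulatory Certificate.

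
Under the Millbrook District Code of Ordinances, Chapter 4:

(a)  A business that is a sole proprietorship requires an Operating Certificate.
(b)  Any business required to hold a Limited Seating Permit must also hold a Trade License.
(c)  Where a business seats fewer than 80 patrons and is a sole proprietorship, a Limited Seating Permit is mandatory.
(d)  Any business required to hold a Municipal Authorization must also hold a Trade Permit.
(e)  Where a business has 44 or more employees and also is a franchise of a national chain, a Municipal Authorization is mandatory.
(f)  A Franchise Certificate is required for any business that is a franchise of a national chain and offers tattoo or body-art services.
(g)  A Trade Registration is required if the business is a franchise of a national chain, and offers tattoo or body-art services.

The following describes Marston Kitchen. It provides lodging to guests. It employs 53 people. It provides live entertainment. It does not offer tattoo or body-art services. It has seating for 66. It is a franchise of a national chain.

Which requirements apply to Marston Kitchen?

Municipal Authorization, Trade Permit

(a) is a franchise of a national chain (not: is a sole proprietorship) → Operating Certificate not required.
(b) Limited Seating Permit is not required → no effect.
(c) seating 66 < 80; is a franchise of a national chain (not: is a sole proprietorship) → Limited Seating Permit not required.
(d) Municipal Authorization is required → Trade Permit also required.
(e) employees 53 ≥ 44; is a franchise of a national chain → Municipal Authorization required.
(f) is a franchise of a national chain; does not offer tattoo or body-art services → Franchise Certificate not required.
(g) is a franchise of a national chain; does not offer tattoo or body-art services → Trade Registration not required.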